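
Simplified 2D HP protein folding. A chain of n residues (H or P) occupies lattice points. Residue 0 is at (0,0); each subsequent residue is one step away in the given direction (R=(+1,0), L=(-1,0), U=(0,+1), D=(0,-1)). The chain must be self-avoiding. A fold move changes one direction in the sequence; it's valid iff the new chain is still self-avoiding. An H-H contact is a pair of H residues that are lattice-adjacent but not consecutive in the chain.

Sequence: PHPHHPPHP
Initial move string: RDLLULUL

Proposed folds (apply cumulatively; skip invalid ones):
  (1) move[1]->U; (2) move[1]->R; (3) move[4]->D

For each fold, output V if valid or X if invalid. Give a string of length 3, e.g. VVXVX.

Initial: RDLLULUL -> [(0, 0), (1, 0), (1, -1), (0, -1), (-1, -1), (-1, 0), (-2, 0), (-2, 1), (-3, 1)]
Fold 1: move[1]->U => RULLULUL VALID
Fold 2: move[1]->R => RRLLULUL INVALID (collision), skipped
Fold 3: move[4]->D => RULLDLUL VALID

Answer: VXV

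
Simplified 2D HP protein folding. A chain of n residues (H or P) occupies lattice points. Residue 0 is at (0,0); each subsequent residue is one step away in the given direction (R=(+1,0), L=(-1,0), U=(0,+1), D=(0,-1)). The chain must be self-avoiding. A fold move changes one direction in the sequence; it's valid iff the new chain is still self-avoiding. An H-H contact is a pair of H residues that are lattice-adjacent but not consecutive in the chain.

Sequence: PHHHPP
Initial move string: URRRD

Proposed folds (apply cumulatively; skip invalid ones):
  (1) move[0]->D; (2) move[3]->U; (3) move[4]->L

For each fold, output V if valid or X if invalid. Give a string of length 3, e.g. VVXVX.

Initial: URRRD -> [(0, 0), (0, 1), (1, 1), (2, 1), (3, 1), (3, 0)]
Fold 1: move[0]->D => DRRRD VALID
Fold 2: move[3]->U => DRRUD INVALID (collision), skipped
Fold 3: move[4]->L => DRRRL INVALID (collision), skipped

Answer: VXX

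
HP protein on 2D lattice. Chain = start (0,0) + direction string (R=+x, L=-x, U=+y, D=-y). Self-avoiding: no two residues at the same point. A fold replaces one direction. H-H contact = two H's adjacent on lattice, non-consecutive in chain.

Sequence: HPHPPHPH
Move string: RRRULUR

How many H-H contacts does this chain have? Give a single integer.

Answer: 1

Derivation:
Positions: [(0, 0), (1, 0), (2, 0), (3, 0), (3, 1), (2, 1), (2, 2), (3, 2)]
H-H contact: residue 2 @(2,0) - residue 5 @(2, 1)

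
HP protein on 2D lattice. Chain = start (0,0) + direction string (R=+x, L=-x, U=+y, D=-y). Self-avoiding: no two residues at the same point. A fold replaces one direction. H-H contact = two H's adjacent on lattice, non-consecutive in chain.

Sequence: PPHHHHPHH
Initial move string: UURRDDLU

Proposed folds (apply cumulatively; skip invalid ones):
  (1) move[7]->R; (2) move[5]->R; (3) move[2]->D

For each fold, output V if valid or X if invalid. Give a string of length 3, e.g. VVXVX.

Initial: UURRDDLU -> [(0, 0), (0, 1), (0, 2), (1, 2), (2, 2), (2, 1), (2, 0), (1, 0), (1, 1)]
Fold 1: move[7]->R => UURRDDLR INVALID (collision), skipped
Fold 2: move[5]->R => UURRDRLU INVALID (collision), skipped
Fold 3: move[2]->D => UUDRDDLU INVALID (collision), skipped

Answer: XXX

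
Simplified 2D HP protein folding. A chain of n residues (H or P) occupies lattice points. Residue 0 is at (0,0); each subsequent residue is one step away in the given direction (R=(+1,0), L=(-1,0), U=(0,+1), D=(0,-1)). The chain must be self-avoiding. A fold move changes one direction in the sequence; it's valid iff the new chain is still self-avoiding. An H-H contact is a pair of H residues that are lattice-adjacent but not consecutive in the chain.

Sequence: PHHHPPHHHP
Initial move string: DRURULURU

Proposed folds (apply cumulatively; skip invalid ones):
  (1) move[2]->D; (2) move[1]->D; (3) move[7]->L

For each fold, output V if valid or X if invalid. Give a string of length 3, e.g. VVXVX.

Answer: XXV

Derivation:
Initial: DRURULURU -> [(0, 0), (0, -1), (1, -1), (1, 0), (2, 0), (2, 1), (1, 1), (1, 2), (2, 2), (2, 3)]
Fold 1: move[2]->D => DRDRULURU INVALID (collision), skipped
Fold 2: move[1]->D => DDURULURU INVALID (collision), skipped
Fold 3: move[7]->L => DRURULULU VALID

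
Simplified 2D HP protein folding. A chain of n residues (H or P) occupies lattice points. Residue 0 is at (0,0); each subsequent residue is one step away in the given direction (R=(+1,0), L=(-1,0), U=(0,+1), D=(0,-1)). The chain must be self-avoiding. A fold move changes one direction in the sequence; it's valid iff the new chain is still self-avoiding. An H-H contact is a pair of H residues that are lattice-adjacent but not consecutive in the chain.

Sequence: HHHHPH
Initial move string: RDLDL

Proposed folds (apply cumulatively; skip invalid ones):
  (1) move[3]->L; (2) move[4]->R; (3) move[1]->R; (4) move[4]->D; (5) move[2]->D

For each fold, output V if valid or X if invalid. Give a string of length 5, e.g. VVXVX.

Initial: RDLDL -> [(0, 0), (1, 0), (1, -1), (0, -1), (0, -2), (-1, -2)]
Fold 1: move[3]->L => RDLLL VALID
Fold 2: move[4]->R => RDLLR INVALID (collision), skipped
Fold 3: move[1]->R => RRLLL INVALID (collision), skipped
Fold 4: move[4]->D => RDLLD VALID
Fold 5: move[2]->D => RDDLD VALID

Answer: VXXVV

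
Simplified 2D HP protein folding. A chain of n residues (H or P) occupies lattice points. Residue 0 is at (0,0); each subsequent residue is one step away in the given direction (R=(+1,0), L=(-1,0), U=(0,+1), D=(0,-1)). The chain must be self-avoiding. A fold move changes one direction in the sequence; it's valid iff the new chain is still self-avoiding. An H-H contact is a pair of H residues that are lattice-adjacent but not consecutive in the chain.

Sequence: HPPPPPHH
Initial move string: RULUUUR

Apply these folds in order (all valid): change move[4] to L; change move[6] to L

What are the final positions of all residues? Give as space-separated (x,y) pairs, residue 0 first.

Answer: (0,0) (1,0) (1,1) (0,1) (0,2) (-1,2) (-1,3) (-2,3)

Derivation:
Initial moves: RULUUUR
Fold: move[4]->L => RULULUR (positions: [(0, 0), (1, 0), (1, 1), (0, 1), (0, 2), (-1, 2), (-1, 3), (0, 3)])
Fold: move[6]->L => RULULUL (positions: [(0, 0), (1, 0), (1, 1), (0, 1), (0, 2), (-1, 2), (-1, 3), (-2, 3)])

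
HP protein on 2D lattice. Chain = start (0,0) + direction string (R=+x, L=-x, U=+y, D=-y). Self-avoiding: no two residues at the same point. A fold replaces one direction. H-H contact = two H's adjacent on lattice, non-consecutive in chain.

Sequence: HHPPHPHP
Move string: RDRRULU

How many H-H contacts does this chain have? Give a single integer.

Positions: [(0, 0), (1, 0), (1, -1), (2, -1), (3, -1), (3, 0), (2, 0), (2, 1)]
H-H contact: residue 1 @(1,0) - residue 6 @(2, 0)

Answer: 1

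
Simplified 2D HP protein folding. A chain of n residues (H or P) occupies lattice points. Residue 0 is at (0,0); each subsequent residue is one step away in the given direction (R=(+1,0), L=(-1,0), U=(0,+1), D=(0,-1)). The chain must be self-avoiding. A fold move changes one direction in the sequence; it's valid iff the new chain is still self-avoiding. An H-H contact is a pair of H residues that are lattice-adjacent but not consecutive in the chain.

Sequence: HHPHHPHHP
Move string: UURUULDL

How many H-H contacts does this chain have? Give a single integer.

Positions: [(0, 0), (0, 1), (0, 2), (1, 2), (1, 3), (1, 4), (0, 4), (0, 3), (-1, 3)]
H-H contact: residue 4 @(1,3) - residue 7 @(0, 3)

Answer: 1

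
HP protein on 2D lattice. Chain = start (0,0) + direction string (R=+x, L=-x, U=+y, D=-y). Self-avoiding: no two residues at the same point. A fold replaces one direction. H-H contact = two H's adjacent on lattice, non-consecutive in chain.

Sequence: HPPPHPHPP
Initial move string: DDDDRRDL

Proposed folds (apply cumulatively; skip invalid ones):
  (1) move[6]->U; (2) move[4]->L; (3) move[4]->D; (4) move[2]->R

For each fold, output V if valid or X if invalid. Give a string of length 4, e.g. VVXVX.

Initial: DDDDRRDL -> [(0, 0), (0, -1), (0, -2), (0, -3), (0, -4), (1, -4), (2, -4), (2, -5), (1, -5)]
Fold 1: move[6]->U => DDDDRRUL VALID
Fold 2: move[4]->L => DDDDLRUL INVALID (collision), skipped
Fold 3: move[4]->D => DDDDDRUL INVALID (collision), skipped
Fold 4: move[2]->R => DDRDRRUL VALID

Answer: VXXV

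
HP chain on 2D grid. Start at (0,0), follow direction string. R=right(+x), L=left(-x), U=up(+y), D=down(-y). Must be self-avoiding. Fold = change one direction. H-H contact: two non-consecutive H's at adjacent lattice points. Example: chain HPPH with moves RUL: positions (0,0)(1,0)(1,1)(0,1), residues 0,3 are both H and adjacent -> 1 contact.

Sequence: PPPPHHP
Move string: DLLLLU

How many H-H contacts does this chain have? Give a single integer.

Positions: [(0, 0), (0, -1), (-1, -1), (-2, -1), (-3, -1), (-4, -1), (-4, 0)]
No H-H contacts found.

Answer: 0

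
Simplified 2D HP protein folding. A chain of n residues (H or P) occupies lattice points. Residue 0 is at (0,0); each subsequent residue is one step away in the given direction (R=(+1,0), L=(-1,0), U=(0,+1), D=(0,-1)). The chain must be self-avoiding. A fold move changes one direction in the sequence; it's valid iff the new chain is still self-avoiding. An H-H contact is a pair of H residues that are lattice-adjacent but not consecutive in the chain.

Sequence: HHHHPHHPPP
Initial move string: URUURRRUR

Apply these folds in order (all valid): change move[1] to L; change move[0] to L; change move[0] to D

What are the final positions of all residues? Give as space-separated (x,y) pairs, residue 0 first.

Answer: (0,0) (0,-1) (-1,-1) (-1,0) (-1,1) (0,1) (1,1) (2,1) (2,2) (3,2)

Derivation:
Initial moves: URUURRRUR
Fold: move[1]->L => ULUURRRUR (positions: [(0, 0), (0, 1), (-1, 1), (-1, 2), (-1, 3), (0, 3), (1, 3), (2, 3), (2, 4), (3, 4)])
Fold: move[0]->L => LLUURRRUR (positions: [(0, 0), (-1, 0), (-2, 0), (-2, 1), (-2, 2), (-1, 2), (0, 2), (1, 2), (1, 3), (2, 3)])
Fold: move[0]->D => DLUURRRUR (positions: [(0, 0), (0, -1), (-1, -1), (-1, 0), (-1, 1), (0, 1), (1, 1), (2, 1), (2, 2), (3, 2)])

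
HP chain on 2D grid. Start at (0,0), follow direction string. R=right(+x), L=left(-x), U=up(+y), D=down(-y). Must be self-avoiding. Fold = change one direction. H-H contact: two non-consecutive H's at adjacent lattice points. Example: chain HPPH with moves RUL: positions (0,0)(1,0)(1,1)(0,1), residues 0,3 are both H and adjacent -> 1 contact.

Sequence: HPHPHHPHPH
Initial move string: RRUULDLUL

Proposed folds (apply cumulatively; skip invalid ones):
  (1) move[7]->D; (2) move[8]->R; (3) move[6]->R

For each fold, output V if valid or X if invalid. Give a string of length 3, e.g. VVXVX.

Initial: RRUULDLUL -> [(0, 0), (1, 0), (2, 0), (2, 1), (2, 2), (1, 2), (1, 1), (0, 1), (0, 2), (-1, 2)]
Fold 1: move[7]->D => RRUULDLDL INVALID (collision), skipped
Fold 2: move[8]->R => RRUULDLUR INVALID (collision), skipped
Fold 3: move[6]->R => RRUULDRUL INVALID (collision), skipped

Answer: XXX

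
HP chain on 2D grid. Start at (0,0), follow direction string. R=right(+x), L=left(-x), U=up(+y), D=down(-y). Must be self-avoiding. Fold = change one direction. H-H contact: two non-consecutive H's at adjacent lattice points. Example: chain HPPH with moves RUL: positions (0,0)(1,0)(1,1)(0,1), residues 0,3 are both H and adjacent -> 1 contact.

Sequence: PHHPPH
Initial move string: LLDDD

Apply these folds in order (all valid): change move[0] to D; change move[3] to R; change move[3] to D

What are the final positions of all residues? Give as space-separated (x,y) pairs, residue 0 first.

Answer: (0,0) (0,-1) (-1,-1) (-1,-2) (-1,-3) (-1,-4)

Derivation:
Initial moves: LLDDD
Fold: move[0]->D => DLDDD (positions: [(0, 0), (0, -1), (-1, -1), (-1, -2), (-1, -3), (-1, -4)])
Fold: move[3]->R => DLDRD (positions: [(0, 0), (0, -1), (-1, -1), (-1, -2), (0, -2), (0, -3)])
Fold: move[3]->D => DLDDD (positions: [(0, 0), (0, -1), (-1, -1), (-1, -2), (-1, -3), (-1, -4)])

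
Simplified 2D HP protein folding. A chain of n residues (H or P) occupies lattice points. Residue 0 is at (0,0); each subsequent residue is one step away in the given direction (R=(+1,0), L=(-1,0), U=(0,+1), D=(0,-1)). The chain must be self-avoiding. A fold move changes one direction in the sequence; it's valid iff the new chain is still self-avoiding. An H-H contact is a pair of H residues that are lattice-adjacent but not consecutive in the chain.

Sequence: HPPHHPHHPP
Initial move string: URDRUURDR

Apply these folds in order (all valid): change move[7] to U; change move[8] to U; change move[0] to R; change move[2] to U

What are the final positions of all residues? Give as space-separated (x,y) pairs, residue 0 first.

Initial moves: URDRUURDR
Fold: move[7]->U => URDRUURUR (positions: [(0, 0), (0, 1), (1, 1), (1, 0), (2, 0), (2, 1), (2, 2), (3, 2), (3, 3), (4, 3)])
Fold: move[8]->U => URDRUURUU (positions: [(0, 0), (0, 1), (1, 1), (1, 0), (2, 0), (2, 1), (2, 2), (3, 2), (3, 3), (3, 4)])
Fold: move[0]->R => RRDRUURUU (positions: [(0, 0), (1, 0), (2, 0), (2, -1), (3, -1), (3, 0), (3, 1), (4, 1), (4, 2), (4, 3)])
Fold: move[2]->U => RRURUURUU (positions: [(0, 0), (1, 0), (2, 0), (2, 1), (3, 1), (3, 2), (3, 3), (4, 3), (4, 4), (4, 5)])

Answer: (0,0) (1,0) (2,0) (2,1) (3,1) (3,2) (3,3) (4,3) (4,4) (4,5)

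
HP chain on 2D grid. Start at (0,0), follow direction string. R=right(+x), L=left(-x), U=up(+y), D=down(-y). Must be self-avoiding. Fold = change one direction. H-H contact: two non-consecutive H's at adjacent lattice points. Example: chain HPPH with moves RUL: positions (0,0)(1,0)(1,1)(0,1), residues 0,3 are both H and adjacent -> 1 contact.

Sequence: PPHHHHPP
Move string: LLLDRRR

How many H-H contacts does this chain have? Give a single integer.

Positions: [(0, 0), (-1, 0), (-2, 0), (-3, 0), (-3, -1), (-2, -1), (-1, -1), (0, -1)]
H-H contact: residue 2 @(-2,0) - residue 5 @(-2, -1)

Answer: 1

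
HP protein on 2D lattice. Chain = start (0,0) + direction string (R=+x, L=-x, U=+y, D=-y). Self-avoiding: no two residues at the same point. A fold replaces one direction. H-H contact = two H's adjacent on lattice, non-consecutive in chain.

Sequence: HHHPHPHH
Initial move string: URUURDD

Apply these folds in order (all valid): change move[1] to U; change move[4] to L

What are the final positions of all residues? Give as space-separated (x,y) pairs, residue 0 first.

Initial moves: URUURDD
Fold: move[1]->U => UUUURDD (positions: [(0, 0), (0, 1), (0, 2), (0, 3), (0, 4), (1, 4), (1, 3), (1, 2)])
Fold: move[4]->L => UUUULDD (positions: [(0, 0), (0, 1), (0, 2), (0, 3), (0, 4), (-1, 4), (-1, 3), (-1, 2)])

Answer: (0,0) (0,1) (0,2) (0,3) (0,4) (-1,4) (-1,3) (-1,2)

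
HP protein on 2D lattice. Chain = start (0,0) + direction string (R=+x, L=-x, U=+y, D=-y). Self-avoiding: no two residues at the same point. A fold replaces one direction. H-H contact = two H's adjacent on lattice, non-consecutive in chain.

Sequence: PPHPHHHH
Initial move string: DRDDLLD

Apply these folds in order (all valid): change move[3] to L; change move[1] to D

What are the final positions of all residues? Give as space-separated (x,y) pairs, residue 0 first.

Initial moves: DRDDLLD
Fold: move[3]->L => DRDLLLD (positions: [(0, 0), (0, -1), (1, -1), (1, -2), (0, -2), (-1, -2), (-2, -2), (-2, -3)])
Fold: move[1]->D => DDDLLLD (positions: [(0, 0), (0, -1), (0, -2), (0, -3), (-1, -3), (-2, -3), (-3, -3), (-3, -4)])

Answer: (0,0) (0,-1) (0,-2) (0,-3) (-1,-3) (-2,-3) (-3,-3) (-3,-4)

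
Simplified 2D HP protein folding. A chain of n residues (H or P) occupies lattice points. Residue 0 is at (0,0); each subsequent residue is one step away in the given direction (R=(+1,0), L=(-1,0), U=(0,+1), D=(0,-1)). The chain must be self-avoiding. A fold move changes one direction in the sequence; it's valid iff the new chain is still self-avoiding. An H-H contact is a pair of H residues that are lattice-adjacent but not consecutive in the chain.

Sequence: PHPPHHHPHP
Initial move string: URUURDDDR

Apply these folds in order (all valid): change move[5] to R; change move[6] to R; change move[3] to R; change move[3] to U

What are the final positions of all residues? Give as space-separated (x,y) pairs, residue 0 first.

Initial moves: URUURDDDR
Fold: move[5]->R => URUURRDDR (positions: [(0, 0), (0, 1), (1, 1), (1, 2), (1, 3), (2, 3), (3, 3), (3, 2), (3, 1), (4, 1)])
Fold: move[6]->R => URUURRRDR (positions: [(0, 0), (0, 1), (1, 1), (1, 2), (1, 3), (2, 3), (3, 3), (4, 3), (4, 2), (5, 2)])
Fold: move[3]->R => URURRRRDR (positions: [(0, 0), (0, 1), (1, 1), (1, 2), (2, 2), (3, 2), (4, 2), (5, 2), (5, 1), (6, 1)])
Fold: move[3]->U => URUURRRDR (positions: [(0, 0), (0, 1), (1, 1), (1, 2), (1, 3), (2, 3), (3, 3), (4, 3), (4, 2), (5, 2)])

Answer: (0,0) (0,1) (1,1) (1,2) (1,3) (2,3) (3,3) (4,3) (4,2) (5,2)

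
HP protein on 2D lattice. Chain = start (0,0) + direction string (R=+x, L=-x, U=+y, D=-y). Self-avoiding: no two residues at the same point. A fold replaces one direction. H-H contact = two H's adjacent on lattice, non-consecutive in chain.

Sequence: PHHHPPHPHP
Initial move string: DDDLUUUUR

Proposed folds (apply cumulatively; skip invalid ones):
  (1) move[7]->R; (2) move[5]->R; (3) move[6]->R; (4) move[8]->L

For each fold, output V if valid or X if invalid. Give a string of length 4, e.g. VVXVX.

Initial: DDDLUUUUR -> [(0, 0), (0, -1), (0, -2), (0, -3), (-1, -3), (-1, -2), (-1, -1), (-1, 0), (-1, 1), (0, 1)]
Fold 1: move[7]->R => DDDLUUURR INVALID (collision), skipped
Fold 2: move[5]->R => DDDLURUUR INVALID (collision), skipped
Fold 3: move[6]->R => DDDLUURUR INVALID (collision), skipped
Fold 4: move[8]->L => DDDLUUUUL VALID

Answer: XXXV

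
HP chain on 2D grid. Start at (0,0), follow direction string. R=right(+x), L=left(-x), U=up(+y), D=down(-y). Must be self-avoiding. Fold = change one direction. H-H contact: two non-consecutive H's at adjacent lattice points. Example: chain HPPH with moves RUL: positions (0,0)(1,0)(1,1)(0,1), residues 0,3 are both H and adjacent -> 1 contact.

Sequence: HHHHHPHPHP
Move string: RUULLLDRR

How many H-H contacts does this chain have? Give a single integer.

Answer: 0

Derivation:
Positions: [(0, 0), (1, 0), (1, 1), (1, 2), (0, 2), (-1, 2), (-2, 2), (-2, 1), (-1, 1), (0, 1)]
No H-H contacts found.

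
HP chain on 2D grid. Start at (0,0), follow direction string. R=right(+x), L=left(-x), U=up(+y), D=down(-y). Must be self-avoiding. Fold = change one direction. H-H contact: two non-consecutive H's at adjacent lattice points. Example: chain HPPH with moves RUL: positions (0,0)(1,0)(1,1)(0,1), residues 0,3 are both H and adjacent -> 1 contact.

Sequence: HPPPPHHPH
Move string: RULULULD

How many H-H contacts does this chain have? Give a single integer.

Positions: [(0, 0), (1, 0), (1, 1), (0, 1), (0, 2), (-1, 2), (-1, 3), (-2, 3), (-2, 2)]
H-H contact: residue 5 @(-1,2) - residue 8 @(-2, 2)

Answer: 1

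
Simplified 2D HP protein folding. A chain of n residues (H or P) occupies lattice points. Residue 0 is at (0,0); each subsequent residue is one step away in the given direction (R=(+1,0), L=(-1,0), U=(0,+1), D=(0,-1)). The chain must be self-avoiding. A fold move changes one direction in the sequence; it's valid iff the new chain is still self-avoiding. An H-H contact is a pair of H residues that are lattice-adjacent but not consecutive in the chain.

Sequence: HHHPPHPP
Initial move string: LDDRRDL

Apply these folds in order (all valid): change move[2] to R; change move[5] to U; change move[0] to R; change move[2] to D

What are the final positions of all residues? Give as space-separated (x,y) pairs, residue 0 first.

Answer: (0,0) (1,0) (1,-1) (1,-2) (2,-2) (3,-2) (3,-1) (2,-1)

Derivation:
Initial moves: LDDRRDL
Fold: move[2]->R => LDRRRDL (positions: [(0, 0), (-1, 0), (-1, -1), (0, -1), (1, -1), (2, -1), (2, -2), (1, -2)])
Fold: move[5]->U => LDRRRUL (positions: [(0, 0), (-1, 0), (-1, -1), (0, -1), (1, -1), (2, -1), (2, 0), (1, 0)])
Fold: move[0]->R => RDRRRUL (positions: [(0, 0), (1, 0), (1, -1), (2, -1), (3, -1), (4, -1), (4, 0), (3, 0)])
Fold: move[2]->D => RDDRRUL (positions: [(0, 0), (1, 0), (1, -1), (1, -2), (2, -2), (3, -2), (3, -1), (2, -1)])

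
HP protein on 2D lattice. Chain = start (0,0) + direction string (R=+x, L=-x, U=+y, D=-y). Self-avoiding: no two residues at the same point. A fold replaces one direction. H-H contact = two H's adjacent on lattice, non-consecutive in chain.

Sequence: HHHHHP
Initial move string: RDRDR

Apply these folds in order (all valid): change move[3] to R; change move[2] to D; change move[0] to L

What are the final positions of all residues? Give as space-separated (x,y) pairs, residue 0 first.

Answer: (0,0) (-1,0) (-1,-1) (-1,-2) (0,-2) (1,-2)

Derivation:
Initial moves: RDRDR
Fold: move[3]->R => RDRRR (positions: [(0, 0), (1, 0), (1, -1), (2, -1), (3, -1), (4, -1)])
Fold: move[2]->D => RDDRR (positions: [(0, 0), (1, 0), (1, -1), (1, -2), (2, -2), (3, -2)])
Fold: move[0]->L => LDDRR (positions: [(0, 0), (-1, 0), (-1, -1), (-1, -2), (0, -2), (1, -2)])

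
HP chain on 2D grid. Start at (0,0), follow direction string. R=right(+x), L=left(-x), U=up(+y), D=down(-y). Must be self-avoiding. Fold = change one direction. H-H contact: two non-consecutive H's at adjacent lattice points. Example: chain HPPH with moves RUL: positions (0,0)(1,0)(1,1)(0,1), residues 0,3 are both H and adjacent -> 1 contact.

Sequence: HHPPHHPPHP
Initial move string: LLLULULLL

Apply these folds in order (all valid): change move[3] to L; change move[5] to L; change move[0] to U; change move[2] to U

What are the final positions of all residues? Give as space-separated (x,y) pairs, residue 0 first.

Answer: (0,0) (0,1) (-1,1) (-1,2) (-2,2) (-3,2) (-4,2) (-5,2) (-6,2) (-7,2)

Derivation:
Initial moves: LLLULULLL
Fold: move[3]->L => LLLLLULLL (positions: [(0, 0), (-1, 0), (-2, 0), (-3, 0), (-4, 0), (-5, 0), (-5, 1), (-6, 1), (-7, 1), (-8, 1)])
Fold: move[5]->L => LLLLLLLLL (positions: [(0, 0), (-1, 0), (-2, 0), (-3, 0), (-4, 0), (-5, 0), (-6, 0), (-7, 0), (-8, 0), (-9, 0)])
Fold: move[0]->U => ULLLLLLLL (positions: [(0, 0), (0, 1), (-1, 1), (-2, 1), (-3, 1), (-4, 1), (-5, 1), (-6, 1), (-7, 1), (-8, 1)])
Fold: move[2]->U => ULULLLLLL (positions: [(0, 0), (0, 1), (-1, 1), (-1, 2), (-2, 2), (-3, 2), (-4, 2), (-5, 2), (-6, 2), (-7, 2)])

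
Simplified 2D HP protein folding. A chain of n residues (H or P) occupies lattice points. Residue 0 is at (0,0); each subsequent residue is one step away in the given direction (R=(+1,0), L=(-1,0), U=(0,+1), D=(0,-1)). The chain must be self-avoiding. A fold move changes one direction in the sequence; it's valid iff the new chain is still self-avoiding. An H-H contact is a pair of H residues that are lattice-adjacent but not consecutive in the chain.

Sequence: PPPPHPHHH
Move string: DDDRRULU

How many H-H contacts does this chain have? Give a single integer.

Answer: 1

Derivation:
Positions: [(0, 0), (0, -1), (0, -2), (0, -3), (1, -3), (2, -3), (2, -2), (1, -2), (1, -1)]
H-H contact: residue 4 @(1,-3) - residue 7 @(1, -2)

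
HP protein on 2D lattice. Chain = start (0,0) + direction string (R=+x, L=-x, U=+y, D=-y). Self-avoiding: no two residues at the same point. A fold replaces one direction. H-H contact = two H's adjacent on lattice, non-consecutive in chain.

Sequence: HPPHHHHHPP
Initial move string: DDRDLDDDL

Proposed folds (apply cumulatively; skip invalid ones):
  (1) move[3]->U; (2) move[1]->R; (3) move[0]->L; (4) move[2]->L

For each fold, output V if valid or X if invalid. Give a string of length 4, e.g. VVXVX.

Initial: DDRDLDDDL -> [(0, 0), (0, -1), (0, -2), (1, -2), (1, -3), (0, -3), (0, -4), (0, -5), (0, -6), (-1, -6)]
Fold 1: move[3]->U => DDRULDDDL INVALID (collision), skipped
Fold 2: move[1]->R => DRRDLDDDL VALID
Fold 3: move[0]->L => LRRDLDDDL INVALID (collision), skipped
Fold 4: move[2]->L => DRLDLDDDL INVALID (collision), skipped

Answer: XVXX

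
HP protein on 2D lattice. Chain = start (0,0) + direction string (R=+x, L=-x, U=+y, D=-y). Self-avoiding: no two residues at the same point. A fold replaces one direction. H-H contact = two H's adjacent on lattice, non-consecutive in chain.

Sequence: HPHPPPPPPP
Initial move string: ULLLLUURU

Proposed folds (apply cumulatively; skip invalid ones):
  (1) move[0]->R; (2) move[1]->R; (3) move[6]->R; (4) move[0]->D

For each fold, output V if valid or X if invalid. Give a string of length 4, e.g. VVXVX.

Answer: XXVV

Derivation:
Initial: ULLLLUURU -> [(0, 0), (0, 1), (-1, 1), (-2, 1), (-3, 1), (-4, 1), (-4, 2), (-4, 3), (-3, 3), (-3, 4)]
Fold 1: move[0]->R => RLLLLUURU INVALID (collision), skipped
Fold 2: move[1]->R => URLLLUURU INVALID (collision), skipped
Fold 3: move[6]->R => ULLLLURRU VALID
Fold 4: move[0]->D => DLLLLURRU VALID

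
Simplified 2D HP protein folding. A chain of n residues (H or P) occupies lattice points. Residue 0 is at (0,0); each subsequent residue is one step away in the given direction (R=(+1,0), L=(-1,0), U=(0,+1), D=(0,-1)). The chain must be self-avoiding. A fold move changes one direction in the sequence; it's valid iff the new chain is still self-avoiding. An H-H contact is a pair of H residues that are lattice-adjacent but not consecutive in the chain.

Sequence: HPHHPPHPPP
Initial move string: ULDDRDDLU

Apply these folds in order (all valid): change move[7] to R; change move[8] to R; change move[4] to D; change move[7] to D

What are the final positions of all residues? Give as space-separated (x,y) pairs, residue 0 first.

Initial moves: ULDDRDDLU
Fold: move[7]->R => ULDDRDDRU (positions: [(0, 0), (0, 1), (-1, 1), (-1, 0), (-1, -1), (0, -1), (0, -2), (0, -3), (1, -3), (1, -2)])
Fold: move[8]->R => ULDDRDDRR (positions: [(0, 0), (0, 1), (-1, 1), (-1, 0), (-1, -1), (0, -1), (0, -2), (0, -3), (1, -3), (2, -3)])
Fold: move[4]->D => ULDDDDDRR (positions: [(0, 0), (0, 1), (-1, 1), (-1, 0), (-1, -1), (-1, -2), (-1, -3), (-1, -4), (0, -4), (1, -4)])
Fold: move[7]->D => ULDDDDDDR (positions: [(0, 0), (0, 1), (-1, 1), (-1, 0), (-1, -1), (-1, -2), (-1, -3), (-1, -4), (-1, -5), (0, -5)])

Answer: (0,0) (0,1) (-1,1) (-1,0) (-1,-1) (-1,-2) (-1,-3) (-1,-4) (-1,-5) (0,-5)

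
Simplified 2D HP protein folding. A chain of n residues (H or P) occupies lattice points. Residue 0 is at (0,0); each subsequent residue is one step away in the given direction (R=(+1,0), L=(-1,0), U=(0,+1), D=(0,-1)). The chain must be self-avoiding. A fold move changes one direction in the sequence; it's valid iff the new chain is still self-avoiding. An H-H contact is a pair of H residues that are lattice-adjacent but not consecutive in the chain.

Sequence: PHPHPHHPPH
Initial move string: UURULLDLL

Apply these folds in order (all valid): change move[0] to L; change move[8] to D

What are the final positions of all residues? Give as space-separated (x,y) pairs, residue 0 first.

Initial moves: UURULLDLL
Fold: move[0]->L => LURULLDLL (positions: [(0, 0), (-1, 0), (-1, 1), (0, 1), (0, 2), (-1, 2), (-2, 2), (-2, 1), (-3, 1), (-4, 1)])
Fold: move[8]->D => LURULLDLD (positions: [(0, 0), (-1, 0), (-1, 1), (0, 1), (0, 2), (-1, 2), (-2, 2), (-2, 1), (-3, 1), (-3, 0)])

Answer: (0,0) (-1,0) (-1,1) (0,1) (0,2) (-1,2) (-2,2) (-2,1) (-3,1) (-3,0)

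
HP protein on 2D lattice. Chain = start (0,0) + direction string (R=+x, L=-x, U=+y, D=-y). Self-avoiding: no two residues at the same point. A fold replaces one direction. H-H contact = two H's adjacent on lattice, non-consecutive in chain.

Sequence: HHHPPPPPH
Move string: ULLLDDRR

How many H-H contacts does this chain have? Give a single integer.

Positions: [(0, 0), (0, 1), (-1, 1), (-2, 1), (-3, 1), (-3, 0), (-3, -1), (-2, -1), (-1, -1)]
No H-H contacts found.

Answer: 0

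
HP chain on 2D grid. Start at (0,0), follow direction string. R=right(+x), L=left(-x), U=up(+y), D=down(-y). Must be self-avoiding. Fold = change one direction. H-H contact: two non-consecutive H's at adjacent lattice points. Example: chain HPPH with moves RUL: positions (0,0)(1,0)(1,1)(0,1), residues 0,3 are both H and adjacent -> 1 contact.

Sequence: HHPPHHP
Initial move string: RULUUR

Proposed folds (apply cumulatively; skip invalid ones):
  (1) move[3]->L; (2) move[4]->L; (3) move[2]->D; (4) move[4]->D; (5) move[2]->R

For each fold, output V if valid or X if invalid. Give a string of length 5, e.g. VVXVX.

Initial: RULUUR -> [(0, 0), (1, 0), (1, 1), (0, 1), (0, 2), (0, 3), (1, 3)]
Fold 1: move[3]->L => RULLUR VALID
Fold 2: move[4]->L => RULLLR INVALID (collision), skipped
Fold 3: move[2]->D => RUDLUR INVALID (collision), skipped
Fold 4: move[4]->D => RULLDR INVALID (collision), skipped
Fold 5: move[2]->R => RURLUR INVALID (collision), skipped

Answer: VXXXX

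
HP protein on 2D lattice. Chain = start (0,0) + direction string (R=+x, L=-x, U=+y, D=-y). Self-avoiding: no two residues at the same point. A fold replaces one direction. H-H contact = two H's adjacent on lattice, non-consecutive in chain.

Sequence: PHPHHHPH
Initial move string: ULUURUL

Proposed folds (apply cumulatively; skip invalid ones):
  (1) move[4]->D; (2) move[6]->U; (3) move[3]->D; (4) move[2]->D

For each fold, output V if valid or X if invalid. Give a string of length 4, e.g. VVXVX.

Initial: ULUURUL -> [(0, 0), (0, 1), (-1, 1), (-1, 2), (-1, 3), (0, 3), (0, 4), (-1, 4)]
Fold 1: move[4]->D => ULUUDUL INVALID (collision), skipped
Fold 2: move[6]->U => ULUURUU VALID
Fold 3: move[3]->D => ULUDRUU INVALID (collision), skipped
Fold 4: move[2]->D => ULDURUU INVALID (collision), skipped

Answer: XVXX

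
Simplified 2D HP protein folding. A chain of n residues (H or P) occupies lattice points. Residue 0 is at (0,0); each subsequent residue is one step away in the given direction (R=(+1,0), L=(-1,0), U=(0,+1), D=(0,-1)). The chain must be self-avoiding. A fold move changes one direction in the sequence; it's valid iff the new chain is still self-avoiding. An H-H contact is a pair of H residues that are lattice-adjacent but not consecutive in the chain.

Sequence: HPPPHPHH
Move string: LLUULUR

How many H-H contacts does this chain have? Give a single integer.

Positions: [(0, 0), (-1, 0), (-2, 0), (-2, 1), (-2, 2), (-3, 2), (-3, 3), (-2, 3)]
H-H contact: residue 4 @(-2,2) - residue 7 @(-2, 3)

Answer: 1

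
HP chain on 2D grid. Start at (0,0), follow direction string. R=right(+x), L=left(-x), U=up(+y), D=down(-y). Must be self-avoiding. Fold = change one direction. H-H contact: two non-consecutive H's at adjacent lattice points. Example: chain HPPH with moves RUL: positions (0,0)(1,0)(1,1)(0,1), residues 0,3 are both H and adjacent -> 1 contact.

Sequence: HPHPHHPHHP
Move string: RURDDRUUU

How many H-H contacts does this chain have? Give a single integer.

Positions: [(0, 0), (1, 0), (1, 1), (2, 1), (2, 0), (2, -1), (3, -1), (3, 0), (3, 1), (3, 2)]
H-H contact: residue 4 @(2,0) - residue 7 @(3, 0)

Answer: 1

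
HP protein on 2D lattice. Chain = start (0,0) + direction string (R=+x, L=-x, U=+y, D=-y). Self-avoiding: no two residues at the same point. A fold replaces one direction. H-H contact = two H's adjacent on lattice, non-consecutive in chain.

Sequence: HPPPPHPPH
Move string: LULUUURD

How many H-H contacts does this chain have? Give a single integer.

Positions: [(0, 0), (-1, 0), (-1, 1), (-2, 1), (-2, 2), (-2, 3), (-2, 4), (-1, 4), (-1, 3)]
H-H contact: residue 5 @(-2,3) - residue 8 @(-1, 3)

Answer: 1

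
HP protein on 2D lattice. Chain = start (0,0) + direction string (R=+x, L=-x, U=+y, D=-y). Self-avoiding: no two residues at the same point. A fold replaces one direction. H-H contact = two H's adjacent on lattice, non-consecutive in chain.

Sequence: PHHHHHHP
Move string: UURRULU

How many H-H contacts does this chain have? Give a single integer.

Answer: 1

Derivation:
Positions: [(0, 0), (0, 1), (0, 2), (1, 2), (2, 2), (2, 3), (1, 3), (1, 4)]
H-H contact: residue 3 @(1,2) - residue 6 @(1, 3)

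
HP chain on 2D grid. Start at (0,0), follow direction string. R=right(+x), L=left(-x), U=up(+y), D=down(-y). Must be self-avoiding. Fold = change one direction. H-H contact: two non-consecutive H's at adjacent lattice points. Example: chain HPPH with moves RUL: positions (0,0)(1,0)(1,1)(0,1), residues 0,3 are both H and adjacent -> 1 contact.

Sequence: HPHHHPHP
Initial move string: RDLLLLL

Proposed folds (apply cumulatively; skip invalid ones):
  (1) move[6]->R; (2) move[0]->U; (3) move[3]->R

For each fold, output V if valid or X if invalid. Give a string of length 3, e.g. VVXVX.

Answer: XXX

Derivation:
Initial: RDLLLLL -> [(0, 0), (1, 0), (1, -1), (0, -1), (-1, -1), (-2, -1), (-3, -1), (-4, -1)]
Fold 1: move[6]->R => RDLLLLR INVALID (collision), skipped
Fold 2: move[0]->U => UDLLLLL INVALID (collision), skipped
Fold 3: move[3]->R => RDLRLLL INVALID (collision), skipped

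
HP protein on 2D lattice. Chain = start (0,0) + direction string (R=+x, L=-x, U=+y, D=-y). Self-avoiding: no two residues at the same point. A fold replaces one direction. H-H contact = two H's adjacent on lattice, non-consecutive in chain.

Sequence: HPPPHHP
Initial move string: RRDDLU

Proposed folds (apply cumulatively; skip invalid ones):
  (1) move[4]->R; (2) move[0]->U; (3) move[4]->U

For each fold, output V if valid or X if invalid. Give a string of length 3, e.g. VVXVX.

Answer: VVX

Derivation:
Initial: RRDDLU -> [(0, 0), (1, 0), (2, 0), (2, -1), (2, -2), (1, -2), (1, -1)]
Fold 1: move[4]->R => RRDDRU VALID
Fold 2: move[0]->U => URDDRU VALID
Fold 3: move[4]->U => URDDUU INVALID (collision), skipped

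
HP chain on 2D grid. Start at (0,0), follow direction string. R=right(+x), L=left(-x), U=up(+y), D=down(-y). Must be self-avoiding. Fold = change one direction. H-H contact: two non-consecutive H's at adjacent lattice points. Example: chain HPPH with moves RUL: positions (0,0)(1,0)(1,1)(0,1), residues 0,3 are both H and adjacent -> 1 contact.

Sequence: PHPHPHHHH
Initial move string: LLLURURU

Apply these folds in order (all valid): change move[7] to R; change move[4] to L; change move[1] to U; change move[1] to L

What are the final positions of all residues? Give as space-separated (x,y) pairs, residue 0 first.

Initial moves: LLLURURU
Fold: move[7]->R => LLLURURR (positions: [(0, 0), (-1, 0), (-2, 0), (-3, 0), (-3, 1), (-2, 1), (-2, 2), (-1, 2), (0, 2)])
Fold: move[4]->L => LLLULURR (positions: [(0, 0), (-1, 0), (-2, 0), (-3, 0), (-3, 1), (-4, 1), (-4, 2), (-3, 2), (-2, 2)])
Fold: move[1]->U => LULULURR (positions: [(0, 0), (-1, 0), (-1, 1), (-2, 1), (-2, 2), (-3, 2), (-3, 3), (-2, 3), (-1, 3)])
Fold: move[1]->L => LLLULURR (positions: [(0, 0), (-1, 0), (-2, 0), (-3, 0), (-3, 1), (-4, 1), (-4, 2), (-3, 2), (-2, 2)])

Answer: (0,0) (-1,0) (-2,0) (-3,0) (-3,1) (-4,1) (-4,2) (-3,2) (-2,2)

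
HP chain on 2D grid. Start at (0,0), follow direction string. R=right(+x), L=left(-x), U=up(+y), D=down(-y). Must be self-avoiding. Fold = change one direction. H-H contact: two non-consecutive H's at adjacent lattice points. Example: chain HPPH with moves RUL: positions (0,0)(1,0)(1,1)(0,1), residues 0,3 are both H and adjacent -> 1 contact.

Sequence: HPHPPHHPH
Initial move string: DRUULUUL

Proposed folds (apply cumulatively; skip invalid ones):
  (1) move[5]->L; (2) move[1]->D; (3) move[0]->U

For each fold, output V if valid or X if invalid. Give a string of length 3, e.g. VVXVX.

Initial: DRUULUUL -> [(0, 0), (0, -1), (1, -1), (1, 0), (1, 1), (0, 1), (0, 2), (0, 3), (-1, 3)]
Fold 1: move[5]->L => DRUULLUL VALID
Fold 2: move[1]->D => DDUULLUL INVALID (collision), skipped
Fold 3: move[0]->U => URUULLUL VALID

Answer: VXV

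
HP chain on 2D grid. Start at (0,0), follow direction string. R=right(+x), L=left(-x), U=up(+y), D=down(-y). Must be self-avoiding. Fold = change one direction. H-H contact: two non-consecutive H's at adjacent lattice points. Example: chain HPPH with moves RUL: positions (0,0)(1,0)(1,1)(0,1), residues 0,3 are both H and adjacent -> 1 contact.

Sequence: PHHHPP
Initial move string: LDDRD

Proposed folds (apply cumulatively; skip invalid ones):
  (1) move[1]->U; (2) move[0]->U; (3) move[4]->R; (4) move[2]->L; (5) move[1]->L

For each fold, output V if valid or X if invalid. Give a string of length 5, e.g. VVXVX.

Answer: XXVXV

Derivation:
Initial: LDDRD -> [(0, 0), (-1, 0), (-1, -1), (-1, -2), (0, -2), (0, -3)]
Fold 1: move[1]->U => LUDRD INVALID (collision), skipped
Fold 2: move[0]->U => UDDRD INVALID (collision), skipped
Fold 3: move[4]->R => LDDRR VALID
Fold 4: move[2]->L => LDLRR INVALID (collision), skipped
Fold 5: move[1]->L => LLDRR VALID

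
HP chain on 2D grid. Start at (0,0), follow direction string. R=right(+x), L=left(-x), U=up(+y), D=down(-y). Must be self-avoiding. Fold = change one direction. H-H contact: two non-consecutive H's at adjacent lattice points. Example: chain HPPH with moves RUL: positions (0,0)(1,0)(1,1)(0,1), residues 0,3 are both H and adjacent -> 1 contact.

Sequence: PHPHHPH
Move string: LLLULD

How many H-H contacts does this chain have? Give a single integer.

Positions: [(0, 0), (-1, 0), (-2, 0), (-3, 0), (-3, 1), (-4, 1), (-4, 0)]
H-H contact: residue 3 @(-3,0) - residue 6 @(-4, 0)

Answer: 1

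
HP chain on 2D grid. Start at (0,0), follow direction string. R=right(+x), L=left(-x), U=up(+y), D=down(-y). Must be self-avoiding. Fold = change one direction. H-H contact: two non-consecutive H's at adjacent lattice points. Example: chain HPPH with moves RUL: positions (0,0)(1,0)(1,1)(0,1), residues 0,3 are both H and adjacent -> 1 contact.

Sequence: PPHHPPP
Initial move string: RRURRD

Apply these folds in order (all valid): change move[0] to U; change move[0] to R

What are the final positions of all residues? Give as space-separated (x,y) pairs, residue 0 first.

Initial moves: RRURRD
Fold: move[0]->U => URURRD (positions: [(0, 0), (0, 1), (1, 1), (1, 2), (2, 2), (3, 2), (3, 1)])
Fold: move[0]->R => RRURRD (positions: [(0, 0), (1, 0), (2, 0), (2, 1), (3, 1), (4, 1), (4, 0)])

Answer: (0,0) (1,0) (2,0) (2,1) (3,1) (4,1) (4,0)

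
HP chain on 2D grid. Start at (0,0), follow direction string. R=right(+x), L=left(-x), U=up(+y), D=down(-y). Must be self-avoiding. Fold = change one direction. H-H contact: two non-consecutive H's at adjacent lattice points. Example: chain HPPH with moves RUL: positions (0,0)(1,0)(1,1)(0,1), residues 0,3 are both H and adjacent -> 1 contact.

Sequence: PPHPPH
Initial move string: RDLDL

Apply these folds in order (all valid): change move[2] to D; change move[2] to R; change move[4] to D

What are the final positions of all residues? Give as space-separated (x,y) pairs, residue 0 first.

Answer: (0,0) (1,0) (1,-1) (2,-1) (2,-2) (2,-3)

Derivation:
Initial moves: RDLDL
Fold: move[2]->D => RDDDL (positions: [(0, 0), (1, 0), (1, -1), (1, -2), (1, -3), (0, -3)])
Fold: move[2]->R => RDRDL (positions: [(0, 0), (1, 0), (1, -1), (2, -1), (2, -2), (1, -2)])
Fold: move[4]->D => RDRDD (positions: [(0, 0), (1, 0), (1, -1), (2, -1), (2, -2), (2, -3)])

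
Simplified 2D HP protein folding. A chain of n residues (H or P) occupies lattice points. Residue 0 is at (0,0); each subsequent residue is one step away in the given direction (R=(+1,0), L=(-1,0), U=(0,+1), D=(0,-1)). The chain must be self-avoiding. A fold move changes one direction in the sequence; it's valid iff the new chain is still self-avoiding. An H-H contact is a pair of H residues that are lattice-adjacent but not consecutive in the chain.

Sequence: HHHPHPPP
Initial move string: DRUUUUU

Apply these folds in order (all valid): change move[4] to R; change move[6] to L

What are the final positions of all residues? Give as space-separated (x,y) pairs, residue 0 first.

Answer: (0,0) (0,-1) (1,-1) (1,0) (1,1) (2,1) (2,2) (1,2)

Derivation:
Initial moves: DRUUUUU
Fold: move[4]->R => DRUURUU (positions: [(0, 0), (0, -1), (1, -1), (1, 0), (1, 1), (2, 1), (2, 2), (2, 3)])
Fold: move[6]->L => DRUURUL (positions: [(0, 0), (0, -1), (1, -1), (1, 0), (1, 1), (2, 1), (2, 2), (1, 2)])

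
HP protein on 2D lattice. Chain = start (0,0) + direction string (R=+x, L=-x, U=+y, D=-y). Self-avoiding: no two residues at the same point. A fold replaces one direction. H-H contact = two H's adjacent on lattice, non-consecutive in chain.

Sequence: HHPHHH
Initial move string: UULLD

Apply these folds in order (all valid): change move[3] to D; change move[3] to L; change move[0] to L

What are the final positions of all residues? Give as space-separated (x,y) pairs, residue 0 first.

Initial moves: UULLD
Fold: move[3]->D => UULDD (positions: [(0, 0), (0, 1), (0, 2), (-1, 2), (-1, 1), (-1, 0)])
Fold: move[3]->L => UULLD (positions: [(0, 0), (0, 1), (0, 2), (-1, 2), (-2, 2), (-2, 1)])
Fold: move[0]->L => LULLD (positions: [(0, 0), (-1, 0), (-1, 1), (-2, 1), (-3, 1), (-3, 0)])

Answer: (0,0) (-1,0) (-1,1) (-2,1) (-3,1) (-3,0)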